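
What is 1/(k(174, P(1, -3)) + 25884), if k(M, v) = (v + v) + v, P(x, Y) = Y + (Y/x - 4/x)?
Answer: 1/25854 ≈ 3.8679e-5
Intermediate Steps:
P(x, Y) = Y - 4/x + Y/x (P(x, Y) = Y + (-4/x + Y/x) = Y - 4/x + Y/x)
k(M, v) = 3*v (k(M, v) = 2*v + v = 3*v)
1/(k(174, P(1, -3)) + 25884) = 1/(3*((-4 - 3 - 3*1)/1) + 25884) = 1/(3*(1*(-4 - 3 - 3)) + 25884) = 1/(3*(1*(-10)) + 25884) = 1/(3*(-10) + 25884) = 1/(-30 + 25884) = 1/25854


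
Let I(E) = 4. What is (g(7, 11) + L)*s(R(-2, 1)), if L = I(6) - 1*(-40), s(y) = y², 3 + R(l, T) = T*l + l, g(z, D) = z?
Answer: 2499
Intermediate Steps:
R(l, T) = -3 + l + T*l (R(l, T) = -3 + (T*l + l) = -3 + (l + T*l) = -3 + l + T*l)
L = 44 (L = 4 - 1*(-40) = 4 + 40 = 44)
(g(7, 11) + L)*s(R(-2, 1)) = (7 + 44)*(-3 - 2 + 1*(-2))² = 51*(-3 - 2 - 2)² = 51*(-7)² = 51*49 = 2499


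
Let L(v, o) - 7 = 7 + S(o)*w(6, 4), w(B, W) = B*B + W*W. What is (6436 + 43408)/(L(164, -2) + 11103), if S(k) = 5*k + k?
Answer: 49844/10493 ≈ 4.7502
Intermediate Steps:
w(B, W) = B² + W²
S(k) = 6*k
L(v, o) = 14 + 312*o (L(v, o) = 7 + (7 + (6*o)*(6² + 4²)) = 7 + (7 + (6*o)*(36 + 16)) = 7 + (7 + (6*o)*52) = 7 + (7 + 312*o) = 14 + 312*o)
(6436 + 43408)/(L(164, -2) + 11103) = (6436 + 43408)/((14 + 312*(-2)) + 11103) = 49844/((14 - 624) + 11103) = 49844/(-610 + 11103) = 49844/10493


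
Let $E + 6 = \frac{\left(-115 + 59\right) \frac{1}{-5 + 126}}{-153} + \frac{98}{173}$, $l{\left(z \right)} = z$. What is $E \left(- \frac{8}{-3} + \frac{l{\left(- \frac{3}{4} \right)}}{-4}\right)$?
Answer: $- \frac{595694221}{38432988} \approx -15.5$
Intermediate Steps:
$E = - \frac{17392532}{3202749}$ ($E = -6 + \left(\frac{\left(-115 + 59\right) \frac{1}{-5 + 126}}{-153} + \frac{98}{173}\right) = -6 + \left(- \frac{56}{121} \left(- \frac{1}{153}\right) + 98 \cdot \frac{1}{173}\right) = -6 + \left(\left(-56\right) \frac{1}{121} \left(- \frac{1}{153}\right) + \frac{98}{173}\right) = -6 + \left(\left(- \frac{56}{121}\right) \left(- \frac{1}{153}\right) + \frac{98}{173}\right) = -6 + \left(\frac{56}{18513} + \frac{98}{173}\right) = -6 + \frac{1823962}{3202749} = - \frac{17392532}{3202749} \approx -5.4305$)
$E \left(- \frac{8}{-3} + \frac{l{\left(- \frac{3}{4} \right)}}{-4}\right) = - \frac{17392532 \left(- \frac{8}{-3} + \frac{\left(-3\right) \frac{1}{4}}{-4}\right)}{3202749} = - \frac{17392532 \left(\left(-8\right) \left(- \frac{1}{3}\right) + \left(-3\right) \frac{1}{4} \left(- \frac{1}{4}\right)\right)}{3202749} = - \frac{17392532 \left(\frac{8}{3} - - \frac{3}{16}\right)}{3202749} = - \frac{17392532 \left(\frac{8}{3} + \frac{3}{16}\right)}{3202749} = \left(- \frac{17392532}{3202749}\right) \frac{137}{48} = - \frac{595694221}{38432988}$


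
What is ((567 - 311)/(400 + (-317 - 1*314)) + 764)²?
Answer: 31056307984/53361 ≈ 5.8200e+5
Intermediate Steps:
((567 - 311)/(400 + (-317 - 1*314)) + 764)² = (256/(400 + (-317 - 314)) + 764)² = (256/(400 - 631) + 764)² = (256/(-231) + 764)² = (256*(-1/231) + 764)² = (-256/231 + 764)² = (176228/231)² = 31056307984/53361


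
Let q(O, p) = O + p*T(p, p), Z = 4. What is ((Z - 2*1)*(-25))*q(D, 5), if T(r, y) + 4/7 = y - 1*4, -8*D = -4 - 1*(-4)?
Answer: -750/7 ≈ -107.14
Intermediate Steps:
D = 0 (D = -(-4 - 1*(-4))/8 = -(-4 + 4)/8 = -⅛*0 = 0)
T(r, y) = -32/7 + y (T(r, y) = -4/7 + (y - 1*4) = -4/7 + (y - 4) = -4/7 + (-4 + y) = -32/7 + y)
q(O, p) = O + p*(-32/7 + p)
((Z - 2*1)*(-25))*q(D, 5) = ((4 - 2*1)*(-25))*(0 + 5² - 32/7*5) = ((4 - 2)*(-25))*(0 + 25 - 160/7) = (2*(-25))*(15/7) = -50*15/7 = -750/7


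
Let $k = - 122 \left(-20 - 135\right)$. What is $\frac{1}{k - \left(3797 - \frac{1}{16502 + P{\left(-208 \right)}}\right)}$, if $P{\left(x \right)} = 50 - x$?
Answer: $\frac{16760}{253293881} \approx 6.6168 \cdot 10^{-5}$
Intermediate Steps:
$k = 18910$ ($k = \left(-122\right) \left(-155\right) = 18910$)
$\frac{1}{k - \left(3797 - \frac{1}{16502 + P{\left(-208 \right)}}\right)} = \frac{1}{18910 - \left(3797 - \frac{1}{16502 + \left(50 - -208\right)}\right)} = \frac{1}{18910 - \left(3797 - \frac{1}{16502 + \left(50 + 208\right)}\right)} = \frac{1}{18910 - \left(3797 - \frac{1}{16502 + 258}\right)} = \frac{1}{18910 - \left(3797 - \frac{1}{16760}\right)} = \frac{1}{18910 + \left(-3797 + \frac{1}{16760}\right)} = \frac{1}{18910 - \frac{63637719}{16760}} = \frac{1}{\frac{253293881}{16760}} = \frac{16760}{253293881}$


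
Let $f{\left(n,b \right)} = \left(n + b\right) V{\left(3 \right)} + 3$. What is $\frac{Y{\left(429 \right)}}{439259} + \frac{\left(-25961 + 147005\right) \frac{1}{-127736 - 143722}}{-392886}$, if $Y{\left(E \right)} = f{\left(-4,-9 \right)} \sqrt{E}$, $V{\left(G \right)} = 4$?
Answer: $\frac{917}{807970059} - \frac{49 \sqrt{429}}{439259} \approx -0.0023094$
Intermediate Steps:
$f{\left(n,b \right)} = 3 + 4 b + 4 n$ ($f{\left(n,b \right)} = \left(n + b\right) 4 + 3 = \left(b + n\right) 4 + 3 = \left(4 b + 4 n\right) + 3 = 3 + 4 b + 4 n$)
$Y{\left(E \right)} = - 49 \sqrt{E}$ ($Y{\left(E \right)} = \left(3 + 4 \left(-9\right) + 4 \left(-4\right)\right) \sqrt{E} = \left(3 - 36 - 16\right) \sqrt{E} = - 49 \sqrt{E}$)
$\frac{Y{\left(429 \right)}}{439259} + \frac{\left(-25961 + 147005\right) \frac{1}{-127736 - 143722}}{-392886} = \frac{\left(-49\right) \sqrt{429}}{439259} + \frac{\left(-25961 + 147005\right) \frac{1}{-127736 - 143722}}{-392886} = - 49 \sqrt{429} \cdot \frac{1}{439259} + \frac{121044}{-271458} \left(- \frac{1}{392886}\right) = - \frac{49 \sqrt{429}}{439259} + 121044 \left(- \frac{1}{271458}\right) \left(- \frac{1}{392886}\right) = - \frac{49 \sqrt{429}}{439259} - - \frac{917}{807970059} = - \frac{49 \sqrt{429}}{439259} + \frac{917}{807970059} = \frac{917}{807970059} - \frac{49 \sqrt{429}}{439259}$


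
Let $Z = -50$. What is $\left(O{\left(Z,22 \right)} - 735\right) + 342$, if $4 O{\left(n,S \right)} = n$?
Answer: $- \frac{811}{2} \approx -405.5$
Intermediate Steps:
$O{\left(n,S \right)} = \frac{n}{4}$
$\left(O{\left(Z,22 \right)} - 735\right) + 342 = \left(\frac{1}{4} \left(-50\right) - 735\right) + 342 = \left(- \frac{25}{2} - 735\right) + 342 = - \frac{1495}{2} + 342 = - \frac{811}{2}$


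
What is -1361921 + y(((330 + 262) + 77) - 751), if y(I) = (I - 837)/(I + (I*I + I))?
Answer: -8934202679/6560 ≈ -1.3619e+6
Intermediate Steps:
y(I) = (-837 + I)/(I**2 + 2*I) (y(I) = (-837 + I)/(I + (I**2 + I)) = (-837 + I)/(I + (I + I**2)) = (-837 + I)/(I**2 + 2*I))
-1361921 + y(((330 + 262) + 77) - 751) = -1361921 + (-837 + (((330 + 262) + 77) - 751))/((((330 + 262) + 77) - 751)*(2 + (((330 + 262) + 77) - 751))) = -1361921 + (-837 + ((592 + 77) - 751))/(((592 + 77) - 751)*(2 + ((592 + 77) - 751))) = -1361921 + (-837 + (669 - 751))/((669 - 751)*(2 + (669 - 751))) = -1361921 + (-837 - 82)/((-82)*(2 - 82)) = -1361921 - 1/82*(-919)/(-80) = -1361921 - 1/82*(-1/80)*(-919) = -1361921 - 919/6560 = -8934202679/6560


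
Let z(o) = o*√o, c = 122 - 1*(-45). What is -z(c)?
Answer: -167*√167 ≈ -2158.1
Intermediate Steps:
c = 167 (c = 122 + 45 = 167)
z(o) = o^(3/2)
-z(c) = -167^(3/2) = -167*√167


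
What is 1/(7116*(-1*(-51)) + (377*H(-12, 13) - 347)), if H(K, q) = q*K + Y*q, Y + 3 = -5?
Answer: 1/264549 ≈ 3.7800e-6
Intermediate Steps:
Y = -8 (Y = -3 - 5 = -8)
H(K, q) = -8*q + K*q (H(K, q) = q*K - 8*q = K*q - 8*q = -8*q + K*q)
1/(7116*(-1*(-51)) + (377*H(-12, 13) - 347)) = 1/(7116*(-1*(-51)) + (377*(13*(-8 - 12)) - 347)) = 1/(7116*51 + (377*(13*(-20)) - 347)) = 1/(362916 + (377*(-260) - 347)) = 1/(362916 + (-98020 - 347)) = 1/(362916 - 98367) = 1/264549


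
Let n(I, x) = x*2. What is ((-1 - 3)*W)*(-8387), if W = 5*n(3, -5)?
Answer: -1677400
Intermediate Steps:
n(I, x) = 2*x
W = -50 (W = 5*(2*(-5)) = 5*(-10) = -50)
((-1 - 3)*W)*(-8387) = ((-1 - 3)*(-50))*(-8387) = -4*(-50)*(-8387) = 200*(-8387) = -1677400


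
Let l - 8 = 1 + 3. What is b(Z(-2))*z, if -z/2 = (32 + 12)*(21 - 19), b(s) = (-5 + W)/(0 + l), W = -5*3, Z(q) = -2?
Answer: 880/3 ≈ 293.33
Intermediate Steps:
l = 12 (l = 8 + (1 + 3) = 8 + 4 = 12)
W = -15
b(s) = -5/3 (b(s) = (-5 - 15)/(0 + 12) = -20/12 = -20*1/12 = -5/3)
z = -176 (z = -2*(32 + 12)*(21 - 19) = -88*2 = -2*88 = -176)
b(Z(-2))*z = -5/3*(-176) = 880/3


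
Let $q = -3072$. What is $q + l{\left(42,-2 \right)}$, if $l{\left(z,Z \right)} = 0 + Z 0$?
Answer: $-3072$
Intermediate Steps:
$l{\left(z,Z \right)} = 0$ ($l{\left(z,Z \right)} = 0 + 0 = 0$)
$q + l{\left(42,-2 \right)} = -3072 + 0 = -3072$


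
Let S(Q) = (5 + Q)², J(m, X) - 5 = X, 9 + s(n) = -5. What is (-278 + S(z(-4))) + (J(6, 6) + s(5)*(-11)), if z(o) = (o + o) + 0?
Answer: -104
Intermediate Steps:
s(n) = -14 (s(n) = -9 - 5 = -14)
J(m, X) = 5 + X
z(o) = 2*o (z(o) = 2*o + 0 = 2*o)
(-278 + S(z(-4))) + (J(6, 6) + s(5)*(-11)) = (-278 + (5 + 2*(-4))²) + ((5 + 6) - 14*(-11)) = (-278 + (5 - 8)²) + (11 + 154) = (-278 + (-3)²) + 165 = (-278 + 9) + 165 = -269 + 165 = -104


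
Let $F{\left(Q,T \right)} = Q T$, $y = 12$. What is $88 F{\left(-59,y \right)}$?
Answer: $-62304$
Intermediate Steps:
$88 F{\left(-59,y \right)} = 88 \left(\left(-59\right) 12\right) = 88 \left(-708\right) = -62304$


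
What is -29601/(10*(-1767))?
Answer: 9867/5890 ≈ 1.6752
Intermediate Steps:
-29601/(10*(-1767)) = -29601/(-17670) = -29601*(-1/17670) = 9867/5890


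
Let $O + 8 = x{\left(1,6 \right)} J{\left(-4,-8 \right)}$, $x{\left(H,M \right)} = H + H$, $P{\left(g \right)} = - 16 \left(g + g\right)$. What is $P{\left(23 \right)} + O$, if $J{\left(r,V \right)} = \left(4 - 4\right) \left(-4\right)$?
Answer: $-744$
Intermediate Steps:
$J{\left(r,V \right)} = 0$ ($J{\left(r,V \right)} = 0 \left(-4\right) = 0$)
$P{\left(g \right)} = - 32 g$ ($P{\left(g \right)} = - 16 \cdot 2 g = - 32 g$)
$x{\left(H,M \right)} = 2 H$
$O = -8$ ($O = -8 + 2 \cdot 1 \cdot 0 = -8 + 2 \cdot 0 = -8 + 0 = -8$)
$P{\left(23 \right)} + O = \left(-32\right) 23 - 8 = -736 - 8 = -744$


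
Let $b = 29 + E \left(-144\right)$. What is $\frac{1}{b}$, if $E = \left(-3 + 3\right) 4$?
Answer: $\frac{1}{29} \approx 0.034483$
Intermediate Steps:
$E = 0$ ($E = 0 \cdot 4 = 0$)
$b = 29$ ($b = 29 + 0 \left(-144\right) = 29 + 0 = 29$)
$\frac{1}{b} = \frac{1}{29}$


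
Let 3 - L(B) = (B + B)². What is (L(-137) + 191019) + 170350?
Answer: 286296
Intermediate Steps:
L(B) = 3 - 4*B² (L(B) = 3 - (B + B)² = 3 - (2*B)² = 3 - 4*B²)
(L(-137) + 191019) + 170350 = ((3 - 4*(-137)²) + 191019) + 170350 = ((3 - 4*18769) + 191019) + 170350 = ((3 - 75076) + 191019) + 170350 = (-75073 + 191019) + 170350 = 115946 + 170350 = 286296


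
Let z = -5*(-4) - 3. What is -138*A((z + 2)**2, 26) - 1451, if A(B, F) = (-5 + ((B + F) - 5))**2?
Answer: -19615253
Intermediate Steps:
z = 17 (z = 20 - 3 = 17)
A(B, F) = (-10 + B + F)**2 (A(B, F) = (-5 + (-5 + B + F))**2 = (-10 + B + F)**2)
-138*A((z + 2)**2, 26) - 1451 = -138*(-10 + (17 + 2)**2 + 26)**2 - 1451 = -138*(-10 + 19**2 + 26)**2 - 1451 = -138*(-10 + 361 + 26)**2 - 1451 = -138*377**2 - 1451 = -138*142129 - 1451 = -19613802 - 1451 = -19615253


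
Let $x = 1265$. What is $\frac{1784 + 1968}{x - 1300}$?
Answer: $- \frac{536}{5} \approx -107.2$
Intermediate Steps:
$\frac{1784 + 1968}{x - 1300} = \frac{1784 + 1968}{1265 - 1300} = \frac{3752}{-35} = 3752 \left(- \frac{1}{35}\right) = - \frac{536}{5}$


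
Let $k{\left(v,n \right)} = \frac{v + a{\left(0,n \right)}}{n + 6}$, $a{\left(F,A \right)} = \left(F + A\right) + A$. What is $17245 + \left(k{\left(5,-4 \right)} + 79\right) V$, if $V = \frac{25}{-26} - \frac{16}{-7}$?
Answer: $\frac{6314535}{364} \approx 17348.0$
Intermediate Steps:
$V = \frac{241}{182}$ ($V = 25 \left(- \frac{1}{26}\right) - - \frac{16}{7} = - \frac{25}{26} + \frac{16}{7} = \frac{241}{182} \approx 1.3242$)
$a{\left(F,A \right)} = F + 2 A$ ($a{\left(F,A \right)} = \left(A + F\right) + A = F + 2 A$)
$k{\left(v,n \right)} = \frac{v + 2 n}{6 + n}$ ($k{\left(v,n \right)} = \frac{v + \left(0 + 2 n\right)}{n + 6} = \frac{v + 2 n}{6 + n}$)
$17245 + \left(k{\left(5,-4 \right)} + 79\right) V = 17245 + \left(\frac{5 + 2 \left(-4\right)}{6 - 4} + 79\right) \frac{241}{182} = 17245 + \left(\frac{5 - 8}{2} + 79\right) \frac{241}{182} = 17245 + \left(\frac{1}{2} \left(-3\right) + 79\right) \frac{241}{182} = 17245 + \left(- \frac{3}{2} + 79\right) \frac{241}{182} = 17245 + \frac{155}{2} \cdot \frac{241}{182} = 17245 + \frac{37355}{364} = \frac{6314535}{364}$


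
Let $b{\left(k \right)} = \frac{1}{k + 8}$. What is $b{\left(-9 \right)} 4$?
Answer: $-4$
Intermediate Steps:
$b{\left(k \right)} = \frac{1}{8 + k}$
$b{\left(-9 \right)} 4 = \frac{1}{8 - 9} \cdot 4 = \frac{1}{-1} \cdot 4 = \left(-1\right) 4 = -4$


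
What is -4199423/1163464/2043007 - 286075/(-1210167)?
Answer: 679985207906012959/2876524719631153416 ≈ 0.23639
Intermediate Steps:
-4199423/1163464/2043007 - 286075/(-1210167) = -4199423*1/1163464*(1/2043007) - 286075*(-1/1210167) = -4199423/1163464*1/2043007 + 286075/1210167 = -4199423/2376965096248 + 286075/1210167 = 679985207906012959/2876524719631153416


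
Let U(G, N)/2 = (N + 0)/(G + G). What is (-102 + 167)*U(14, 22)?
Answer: 715/7 ≈ 102.14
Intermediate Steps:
U(G, N) = N/G (U(G, N) = 2*((N + 0)/(G + G)) = 2*(N/((2*G))) = 2*(N*(1/(2*G))) = 2*(N/(2*G)) = N/G)
(-102 + 167)*U(14, 22) = (-102 + 167)*(22/14) = 65*(22*(1/14)) = 65*(11/7) = 715/7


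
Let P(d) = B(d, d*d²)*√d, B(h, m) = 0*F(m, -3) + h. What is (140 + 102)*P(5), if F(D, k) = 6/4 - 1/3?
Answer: 1210*√5 ≈ 2705.6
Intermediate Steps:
F(D, k) = 7/6 (F(D, k) = 6*(¼) - 1*⅓ = 3/2 - ⅓ = 7/6)
B(h, m) = h (B(h, m) = 0*(7/6) + h = 0 + h = h)
P(d) = d^(3/2) (P(d) = d*√d = d^(3/2))
(140 + 102)*P(5) = (140 + 102)*5^(3/2) = 242*(5*√5) = 1210*√5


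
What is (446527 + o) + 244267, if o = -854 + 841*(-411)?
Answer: 344289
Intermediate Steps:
o = -346505 (o = -854 - 345651 = -346505)
(446527 + o) + 244267 = (446527 - 346505) + 244267 = 100022 + 244267 = 344289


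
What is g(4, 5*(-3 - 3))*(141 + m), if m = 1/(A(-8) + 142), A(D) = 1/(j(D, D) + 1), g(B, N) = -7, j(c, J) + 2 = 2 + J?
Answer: -980140/993 ≈ -987.05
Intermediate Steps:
j(c, J) = J (j(c, J) = -2 + (2 + J) = J)
A(D) = 1/(1 + D) (A(D) = 1/(D + 1) = 1/(1 + D))
m = 7/993 (m = 1/(1/(1 - 8) + 142) = 1/(1/(-7) + 142) = 1/(-1/7 + 142) = 1/(993/7) = 7/993 ≈ 0.0070493)
g(4, 5*(-3 - 3))*(141 + m) = -7*(141 + 7/993) = -7*140020/993 = -980140/993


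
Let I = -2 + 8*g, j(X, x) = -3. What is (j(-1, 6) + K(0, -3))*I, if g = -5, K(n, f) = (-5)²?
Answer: -924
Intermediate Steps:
K(n, f) = 25
I = -42 (I = -2 + 8*(-5) = -2 - 40 = -42)
(j(-1, 6) + K(0, -3))*I = (-3 + 25)*(-42) = 22*(-42) = -924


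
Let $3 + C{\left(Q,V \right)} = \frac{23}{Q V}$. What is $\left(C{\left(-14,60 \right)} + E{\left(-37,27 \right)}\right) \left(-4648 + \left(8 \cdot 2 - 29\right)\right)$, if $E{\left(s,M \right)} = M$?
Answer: $- \frac{93858557}{840} \approx -1.1174 \cdot 10^{5}$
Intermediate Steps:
$C{\left(Q,V \right)} = -3 + \frac{23}{Q V}$
$\left(C{\left(-14,60 \right)} + E{\left(-37,27 \right)}\right) \left(-4648 + \left(8 \cdot 2 - 29\right)\right) = \left(\left(-3 + \frac{23}{\left(-14\right) 60}\right) + 27\right) \left(-4648 + \left(8 \cdot 2 - 29\right)\right) = \left(\left(-3 + 23 \left(- \frac{1}{14}\right) \frac{1}{60}\right) + 27\right) \left(-4648 + \left(16 - 29\right)\right) = \left(\left(-3 - \frac{23}{840}\right) + 27\right) \left(-4648 - 13\right) = \left(- \frac{2543}{840} + 27\right) \left(-4661\right) = \frac{20137}{840} \left(-4661\right) = - \frac{93858557}{840}$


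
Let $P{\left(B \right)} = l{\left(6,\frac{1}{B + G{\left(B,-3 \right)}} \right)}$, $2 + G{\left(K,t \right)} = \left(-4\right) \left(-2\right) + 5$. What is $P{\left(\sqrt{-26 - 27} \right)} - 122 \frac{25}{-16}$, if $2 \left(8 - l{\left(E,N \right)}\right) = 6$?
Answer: $\frac{1565}{8} \approx 195.63$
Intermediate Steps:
$G{\left(K,t \right)} = 11$ ($G{\left(K,t \right)} = -2 + \left(\left(-4\right) \left(-2\right) + 5\right) = -2 + \left(8 + 5\right) = -2 + 13 = 11$)
$l{\left(E,N \right)} = 5$ ($l{\left(E,N \right)} = 8 - 3 = 5$)
$P{\left(B \right)} = 5$
$P{\left(\sqrt{-26 - 27} \right)} - 122 \frac{25}{-16} = 5 - 122 \frac{25}{-16} = 5 - 122 \cdot 25 \left(- \frac{1}{16}\right) = 5 - - \frac{1525}{8} = 5 + \frac{1525}{8} = \frac{1565}{8}$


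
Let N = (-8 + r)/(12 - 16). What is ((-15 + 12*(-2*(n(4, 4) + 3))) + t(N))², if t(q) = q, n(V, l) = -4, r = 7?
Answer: 1369/16 ≈ 85.563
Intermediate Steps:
N = ¼ (N = (-8 + 7)/(12 - 16) = -1/(-4) = -1*(-¼) = ¼ ≈ 0.25000)
((-15 + 12*(-2*(n(4, 4) + 3))) + t(N))² = ((-15 + 12*(-2*(-4 + 3))) + ¼)² = ((-15 + 12*(-2*(-1))) + ¼)² = ((-15 + 12*2) + ¼)² = ((-15 + 24) + ¼)² = (9 + ¼)² = (37/4)² = 1369/16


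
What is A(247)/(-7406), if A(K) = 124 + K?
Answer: -53/1058 ≈ -0.050094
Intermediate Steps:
A(247)/(-7406) = (124 + 247)/(-7406) = 371*(-1/7406) = -53/1058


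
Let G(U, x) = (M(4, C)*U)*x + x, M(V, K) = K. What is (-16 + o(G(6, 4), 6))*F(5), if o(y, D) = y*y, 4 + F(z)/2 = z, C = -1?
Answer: 768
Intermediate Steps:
G(U, x) = x - U*x (G(U, x) = (-U)*x + x = -U*x + x = x - U*x)
F(z) = -8 + 2*z
o(y, D) = y**2
(-16 + o(G(6, 4), 6))*F(5) = (-16 + (4*(1 - 1*6))**2)*(-8 + 2*5) = (-16 + (4*(1 - 6))**2)*(-8 + 10) = (-16 + (4*(-5))**2)*2 = (-16 + (-20)**2)*2 = (-16 + 400)*2 = 384*2 = 768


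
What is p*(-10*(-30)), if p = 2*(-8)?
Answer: -4800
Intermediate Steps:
p = -16
p*(-10*(-30)) = -(-160)*(-30) = -16*300 = -4800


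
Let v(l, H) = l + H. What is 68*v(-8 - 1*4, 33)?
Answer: 1428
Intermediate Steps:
v(l, H) = H + l
68*v(-8 - 1*4, 33) = 68*(33 + (-8 - 1*4)) = 68*(33 + (-8 - 4)) = 68*(33 - 12) = 68*21 = 1428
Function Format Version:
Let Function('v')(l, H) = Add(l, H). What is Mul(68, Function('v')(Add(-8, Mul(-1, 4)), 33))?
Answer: 1428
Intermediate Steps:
Function('v')(l, H) = Add(H, l)
Mul(68, Function('v')(Add(-8, Mul(-1, 4)), 33)) = Mul(68, Add(33, Add(-8, Mul(-1, 4)))) = Mul(68, Add(33, Add(-8, -4))) = Mul(68, Add(33, -12)) = Mul(68, 21) = 1428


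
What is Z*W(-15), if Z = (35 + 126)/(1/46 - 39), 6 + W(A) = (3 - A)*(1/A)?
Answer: 266616/8965 ≈ 29.740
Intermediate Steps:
W(A) = -6 + (3 - A)/A (W(A) = -6 + (3 - A)*(1/A) = -6 + (3 - A)/A)
Z = -7406/1793 (Z = 161/(1/46 - 39) = 161/(-1793/46) = 161*(-46/1793) = -7406/1793 ≈ -4.1305)
Z*W(-15) = -7406*(-7 + 3/(-15))/1793 = -7406*(-7 + 3*(-1/15))/1793 = -7406*(-7 - ⅕)/1793 = -7406/1793*(-36/5) = 266616/8965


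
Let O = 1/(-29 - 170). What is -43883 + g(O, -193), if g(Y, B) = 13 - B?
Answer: -43677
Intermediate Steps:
O = -1/199 (O = 1/(-199) = -1/199 ≈ -0.0050251)
-43883 + g(O, -193) = -43883 + (13 - 1*(-193)) = -43883 + (13 + 193) = -43883 + 206 = -43677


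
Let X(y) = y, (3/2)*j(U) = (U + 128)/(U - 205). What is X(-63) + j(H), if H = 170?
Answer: -7211/105 ≈ -68.676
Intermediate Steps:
j(U) = 2*(128 + U)/(3*(-205 + U)) (j(U) = 2*((U + 128)/(U - 205))/3 = 2*((128 + U)/(-205 + U))/3 = 2*(128 + U)/(3*(-205 + U)))
X(-63) + j(H) = -63 + 2*(128 + 170)/(3*(-205 + 170)) = -63 + (2/3)*298/(-35) = -63 + (2/3)*(-1/35)*298 = -63 - 596/105 = -7211/105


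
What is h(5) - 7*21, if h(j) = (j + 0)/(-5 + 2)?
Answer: -446/3 ≈ -148.67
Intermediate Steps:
h(j) = -j/3 (h(j) = j/(-3) = j*(-⅓) = -j/3)
h(5) - 7*21 = -⅓*5 - 7*21 = -5/3 - 147 = -446/3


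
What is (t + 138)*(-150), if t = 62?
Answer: -30000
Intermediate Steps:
(t + 138)*(-150) = (62 + 138)*(-150) = 200*(-150) = -30000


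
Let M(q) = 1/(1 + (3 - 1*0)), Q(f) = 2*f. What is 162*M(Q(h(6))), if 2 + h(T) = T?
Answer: 81/2 ≈ 40.500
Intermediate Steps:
h(T) = -2 + T
M(q) = ¼ (M(q) = 1/(1 + (3 + 0)) = 1/(1 + 3) = 1/4 = ¼)
162*M(Q(h(6))) = 162*(¼) = 81/2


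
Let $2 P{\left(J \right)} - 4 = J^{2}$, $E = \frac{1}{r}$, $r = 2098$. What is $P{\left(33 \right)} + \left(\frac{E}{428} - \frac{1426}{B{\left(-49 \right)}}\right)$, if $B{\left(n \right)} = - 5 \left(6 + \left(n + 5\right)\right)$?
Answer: $\frac{45978773643}{85304680} \approx 539.0$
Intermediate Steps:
$B{\left(n \right)} = -55 - 5 n$ ($B{\left(n \right)} = - 5 \left(6 + \left(5 + n\right)\right) = - 5 \left(11 + n\right) = -55 - 5 n$)
$E = \frac{1}{2098} \approx 0.00047664$
$P{\left(J \right)} = 2 + \frac{J^{2}}{2}$
$P{\left(33 \right)} + \left(\frac{E}{428} - \frac{1426}{B{\left(-49 \right)}}\right) = \left(2 + \frac{33^{2}}{2}\right) + \left(\frac{1}{2098 \cdot 428} - \frac{1426}{-55 - -245}\right) = \left(2 + \frac{1}{2} \cdot 1089\right) + \left(\frac{1}{2098} \cdot \frac{1}{428} - \frac{1426}{-55 + 245}\right) = \left(2 + \frac{1089}{2}\right) + \left(\frac{1}{897944} - \frac{1426}{190}\right) = \frac{1093}{2} + \left(\frac{1}{897944} - \frac{713}{95}\right) = \frac{1093}{2} - \frac{640233977}{85304680} = \frac{45978773643}{85304680}$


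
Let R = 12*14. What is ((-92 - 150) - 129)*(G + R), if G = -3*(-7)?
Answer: -70119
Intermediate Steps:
R = 168
G = 21
((-92 - 150) - 129)*(G + R) = ((-92 - 150) - 129)*(21 + 168) = (-242 - 129)*189 = -371*189 = -70119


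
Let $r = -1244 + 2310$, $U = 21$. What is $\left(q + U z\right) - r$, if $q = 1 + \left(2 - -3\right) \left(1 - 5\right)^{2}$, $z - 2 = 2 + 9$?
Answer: $-712$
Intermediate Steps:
$z = 13$ ($z = 2 + \left(2 + 9\right) = 2 + 11 = 13$)
$q = 81$ ($q = 1 + \left(2 + 3\right) \left(-4\right)^{2} = 1 + 5 \cdot 16 = 1 + 80 = 81$)
$r = 1066$
$\left(q + U z\right) - r = \left(81 + 21 \cdot 13\right) - 1066 = \left(81 + 273\right) - 1066 = 354 - 1066 = -712$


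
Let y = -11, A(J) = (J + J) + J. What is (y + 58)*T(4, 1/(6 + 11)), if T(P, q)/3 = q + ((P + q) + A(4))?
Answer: 38634/17 ≈ 2272.6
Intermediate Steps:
A(J) = 3*J (A(J) = 2*J + J = 3*J)
T(P, q) = 36 + 3*P + 6*q (T(P, q) = 3*(q + ((P + q) + 3*4)) = 3*(q + ((P + q) + 12)) = 3*(q + (12 + P + q)) = 3*(12 + P + 2*q) = 36 + 3*P + 6*q)
(y + 58)*T(4, 1/(6 + 11)) = (-11 + 58)*(36 + 3*4 + 6/(6 + 11)) = 47*(36 + 12 + 6/17) = 47*(822/17) = 38634/17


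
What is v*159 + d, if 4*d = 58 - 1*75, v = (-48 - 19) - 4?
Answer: -45173/4 ≈ -11293.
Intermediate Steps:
v = -71 (v = -67 - 4 = -71)
d = -17/4 (d = (58 - 1*75)/4 = (58 - 75)/4 = (¼)*(-17) = -17/4 ≈ -4.2500)
v*159 + d = -71*159 - 17/4 = -11289 - 17/4 = -45173/4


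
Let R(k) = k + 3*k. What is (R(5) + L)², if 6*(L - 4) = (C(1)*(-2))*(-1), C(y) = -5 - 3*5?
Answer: 2704/9 ≈ 300.44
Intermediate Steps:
C(y) = -20 (C(y) = -5 - 15 = -20)
R(k) = 4*k
L = -8/3 (L = 4 + (-20*(-2)*(-1))/6 = 4 + (40*(-1))/6 = 4 + (⅙)*(-40) = 4 - 20/3 = -8/3 ≈ -2.6667)
(R(5) + L)² = (4*5 - 8/3)² = (20 - 8/3)² = (52/3)² = 2704/9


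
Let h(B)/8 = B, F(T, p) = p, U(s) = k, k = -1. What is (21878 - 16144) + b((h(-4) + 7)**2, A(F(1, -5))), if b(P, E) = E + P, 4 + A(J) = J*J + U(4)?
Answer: 6379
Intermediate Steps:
U(s) = -1
h(B) = 8*B
A(J) = -5 + J**2 (A(J) = -4 + (J*J - 1) = -4 + (J**2 - 1) = -4 + (-1 + J**2) = -5 + J**2)
(21878 - 16144) + b((h(-4) + 7)**2, A(F(1, -5))) = (21878 - 16144) + ((-5 + (-5)**2) + (8*(-4) + 7)**2) = 5734 + ((-5 + 25) + (-32 + 7)**2) = 5734 + (20 + (-25)**2) = 5734 + (20 + 625) = 5734 + 645 = 6379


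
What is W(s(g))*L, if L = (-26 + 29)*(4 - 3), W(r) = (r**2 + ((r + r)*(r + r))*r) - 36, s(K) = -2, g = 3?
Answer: -192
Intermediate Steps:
W(r) = -36 + r**2 + 4*r**3 (W(r) = (r**2 + ((2*r)*(2*r))*r) - 36 = (r**2 + (4*r**2)*r) - 36 = (r**2 + 4*r**3) - 36 = -36 + r**2 + 4*r**3)
L = 3 (L = 3*1 = 3)
W(s(g))*L = (-36 + (-2)**2 + 4*(-2)**3)*3 = (-36 + 4 + 4*(-8))*3 = (-36 + 4 - 32)*3 = -64*3 = -192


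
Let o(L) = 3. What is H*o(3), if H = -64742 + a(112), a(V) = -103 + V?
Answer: -194199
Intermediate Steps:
H = -64733 (H = -64742 + (-103 + 112) = -64742 + 9 = -64733)
H*o(3) = -64733*3 = -194199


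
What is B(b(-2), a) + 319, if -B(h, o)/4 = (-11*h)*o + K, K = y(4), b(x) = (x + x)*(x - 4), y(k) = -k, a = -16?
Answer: -16561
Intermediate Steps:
b(x) = 2*x*(-4 + x) (b(x) = (2*x)*(-4 + x) = 2*x*(-4 + x))
K = -4 (K = -1*4 = -4)
B(h, o) = 16 + 44*h*o (B(h, o) = -4*((-11*h)*o - 4) = -4*(-11*h*o - 4) = -4*(-4 - 11*h*o) = 16 + 44*h*o)
B(b(-2), a) + 319 = (16 + 44*(2*(-2)*(-4 - 2))*(-16)) + 319 = (16 + 44*(2*(-2)*(-6))*(-16)) + 319 = (16 + 44*24*(-16)) + 319 = (16 - 16896) + 319 = -16880 + 319 = -16561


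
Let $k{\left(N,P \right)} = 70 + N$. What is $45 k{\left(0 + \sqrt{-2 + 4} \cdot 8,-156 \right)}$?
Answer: $3150 + 360 \sqrt{2} \approx 3659.1$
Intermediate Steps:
$45 k{\left(0 + \sqrt{-2 + 4} \cdot 8,-156 \right)} = 45 \left(70 + \left(0 + \sqrt{-2 + 4} \cdot 8\right)\right) = 45 \left(70 + \left(0 + \sqrt{2} \cdot 8\right)\right) = 45 \left(70 + \left(0 + 8 \sqrt{2}\right)\right) = 45 \left(70 + 8 \sqrt{2}\right) = 3150 + 360 \sqrt{2}$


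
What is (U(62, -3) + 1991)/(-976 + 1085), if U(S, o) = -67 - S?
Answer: 1862/109 ≈ 17.083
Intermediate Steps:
(U(62, -3) + 1991)/(-976 + 1085) = ((-67 - 1*62) + 1991)/(-976 + 1085) = ((-67 - 62) + 1991)/109 = (-129 + 1991)*(1/109) = 1862*(1/109) = 1862/109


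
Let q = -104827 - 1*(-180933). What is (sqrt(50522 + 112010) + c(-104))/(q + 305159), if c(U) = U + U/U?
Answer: -103/381265 + 2*sqrt(40633)/381265 ≈ 0.00078725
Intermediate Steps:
c(U) = 1 + U (c(U) = U + 1 = 1 + U)
q = 76106 (q = -104827 + 180933 = 76106)
(sqrt(50522 + 112010) + c(-104))/(q + 305159) = (sqrt(50522 + 112010) + (1 - 104))/(76106 + 305159) = (sqrt(162532) - 103)/381265 = (2*sqrt(40633) - 103)*(1/381265) = (-103 + 2*sqrt(40633))*(1/381265) = -103/381265 + 2*sqrt(40633)/381265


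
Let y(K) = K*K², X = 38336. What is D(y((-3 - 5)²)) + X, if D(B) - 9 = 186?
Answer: 38531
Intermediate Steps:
y(K) = K³
D(B) = 195 (D(B) = 9 + 186 = 195)
D(y((-3 - 5)²)) + X = 195 + 38336 = 38531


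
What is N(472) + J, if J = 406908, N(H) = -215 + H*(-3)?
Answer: 405277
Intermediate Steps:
N(H) = -215 - 3*H
N(472) + J = (-215 - 3*472) + 406908 = (-215 - 1416) + 406908 = -1631 + 406908 = 405277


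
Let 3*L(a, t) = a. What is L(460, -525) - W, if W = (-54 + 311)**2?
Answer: -197687/3 ≈ -65896.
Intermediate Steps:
L(a, t) = a/3
W = 66049 (W = 257**2 = 66049)
L(460, -525) - W = (1/3)*460 - 1*66049 = 460/3 - 66049 = -197687/3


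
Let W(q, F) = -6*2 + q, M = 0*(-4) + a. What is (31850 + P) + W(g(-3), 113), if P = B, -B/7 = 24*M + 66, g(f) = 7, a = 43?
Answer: 24159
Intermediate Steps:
M = 43 (M = 0*(-4) + 43 = 0 + 43 = 43)
B = -7686 (B = -7*(24*43 + 66) = -7*(1032 + 66) = -7*1098 = -7686)
W(q, F) = -12 + q
P = -7686
(31850 + P) + W(g(-3), 113) = (31850 - 7686) + (-12 + 7) = 24164 - 5 = 24159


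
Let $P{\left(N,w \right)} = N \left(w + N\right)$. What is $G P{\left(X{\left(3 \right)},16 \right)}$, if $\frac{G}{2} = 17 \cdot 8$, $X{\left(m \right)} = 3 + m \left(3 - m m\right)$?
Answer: $-4080$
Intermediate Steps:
$X{\left(m \right)} = 3 + m \left(3 - m^{2}\right)$
$P{\left(N,w \right)} = N \left(N + w\right)$
$G = 272$ ($G = 2 \cdot 17 \cdot 8 = 2 \cdot 136 = 272$)
$G P{\left(X{\left(3 \right)},16 \right)} = 272 \left(3 - 3^{3} + 3 \cdot 3\right) \left(\left(3 - 3^{3} + 3 \cdot 3\right) + 16\right) = 272 \left(3 - 27 + 9\right) \left(\left(3 - 27 + 9\right) + 16\right) = 272 \left(- 15 \left(-15 + 16\right)\right) = 272 \left(\left(-15\right) 1\right) = 272 \left(-15\right) = -4080$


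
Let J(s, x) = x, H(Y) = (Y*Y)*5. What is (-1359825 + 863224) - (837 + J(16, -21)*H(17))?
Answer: -467093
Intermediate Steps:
H(Y) = 5*Y² (H(Y) = Y²*5 = 5*Y²)
(-1359825 + 863224) - (837 + J(16, -21)*H(17)) = (-1359825 + 863224) - (837 - 105*17²) = -496601 - (837 - 105*289) = -496601 - (837 - 21*1445) = -496601 - (837 - 30345) = -496601 - 1*(-29508) = -496601 + 29508 = -467093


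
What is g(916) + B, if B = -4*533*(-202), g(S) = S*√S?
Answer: 430664 + 1832*√229 ≈ 4.5839e+5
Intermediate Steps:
g(S) = S^(3/2)
B = 430664 (B = -2132*(-202) = 430664)
g(916) + B = 916^(3/2) + 430664 = 1832*√229 + 430664 = 430664 + 1832*√229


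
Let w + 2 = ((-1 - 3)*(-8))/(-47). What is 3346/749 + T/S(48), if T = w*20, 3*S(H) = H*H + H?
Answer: 309709/70406 ≈ 4.3989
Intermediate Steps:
w = -126/47 (w = -2 + ((-1 - 3)*(-8))/(-47) = -2 - 4*(-8)*(-1/47) = -2 + 32*(-1/47) = -2 - 32/47 = -126/47 ≈ -2.6809)
S(H) = H/3 + H²/3 (S(H) = (H*H + H)/3 = (H² + H)/3 = (H + H²)/3 = H/3 + H²/3)
T = -2520/47 (T = -126/47*20 = -2520/47 ≈ -53.617)
3346/749 + T/S(48) = 3346/749 - 2520*1/(16*(1 + 48))/47 = 3346*(1/749) - 2520/(47*((⅓)*48*49)) = 478/107 - 2520/47/784 = 478/107 - 2520/47*1/784 = 478/107 - 45/658 = 309709/70406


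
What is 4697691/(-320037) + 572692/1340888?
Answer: -509649571667/35761147738 ≈ -14.251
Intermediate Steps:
4697691/(-320037) + 572692/1340888 = 4697691*(-1/320037) + 572692*(1/1340888) = -1565897/106679 + 143173/335222 = -509649571667/35761147738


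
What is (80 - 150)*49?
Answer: -3430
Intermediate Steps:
(80 - 150)*49 = -70*49 = -3430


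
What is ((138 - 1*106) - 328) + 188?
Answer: -108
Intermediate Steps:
((138 - 1*106) - 328) + 188 = ((138 - 106) - 328) + 188 = (32 - 328) + 188 = -296 + 188 = -108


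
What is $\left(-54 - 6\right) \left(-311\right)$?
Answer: $18660$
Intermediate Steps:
$\left(-54 - 6\right) \left(-311\right) = \left(-60\right) \left(-311\right) = 18660$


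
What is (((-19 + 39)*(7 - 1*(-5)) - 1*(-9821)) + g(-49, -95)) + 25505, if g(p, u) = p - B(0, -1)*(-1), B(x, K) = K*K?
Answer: 35518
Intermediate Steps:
B(x, K) = K²
g(p, u) = 1 + p (g(p, u) = p - (-1)²*(-1) = p - (-1) = p - 1*(-1) = p + 1 = 1 + p)
(((-19 + 39)*(7 - 1*(-5)) - 1*(-9821)) + g(-49, -95)) + 25505 = (((-19 + 39)*(7 - 1*(-5)) - 1*(-9821)) + (1 - 49)) + 25505 = ((20*(7 + 5) + 9821) - 48) + 25505 = ((20*12 + 9821) - 48) + 25505 = ((240 + 9821) - 48) + 25505 = (10061 - 48) + 25505 = 10013 + 25505 = 35518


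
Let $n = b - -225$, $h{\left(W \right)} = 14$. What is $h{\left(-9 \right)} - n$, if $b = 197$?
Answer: $-408$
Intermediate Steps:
$n = 422$ ($n = 197 - -225 = 197 + 225 = 422$)
$h{\left(-9 \right)} - n = 14 - 422 = -408$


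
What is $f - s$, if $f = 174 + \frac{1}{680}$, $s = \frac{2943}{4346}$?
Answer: $\frac{256110913}{1477640} \approx 173.32$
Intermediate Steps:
$s = \frac{2943}{4346}$ ($s = 2943 \cdot \frac{1}{4346} = \frac{2943}{4346} \approx 0.67717$)
$f = \frac{118321}{680}$ ($f = 174 + \frac{1}{680} = \frac{118321}{680} \approx 174.0$)
$f - s = \frac{118321}{680} - \frac{2943}{4346} = \frac{256110913}{1477640}$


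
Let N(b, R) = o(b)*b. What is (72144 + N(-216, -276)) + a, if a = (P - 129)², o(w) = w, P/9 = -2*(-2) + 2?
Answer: 124425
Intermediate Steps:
P = 54 (P = 9*(-2*(-2) + 2) = 9*(4 + 2) = 9*6 = 54)
N(b, R) = b² (N(b, R) = b*b = b²)
a = 5625 (a = (54 - 129)² = (-75)² = 5625)
(72144 + N(-216, -276)) + a = (72144 + (-216)²) + 5625 = (72144 + 46656) + 5625 = 118800 + 5625 = 124425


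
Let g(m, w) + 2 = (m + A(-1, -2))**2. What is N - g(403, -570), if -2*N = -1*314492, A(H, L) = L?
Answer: -3553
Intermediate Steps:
g(m, w) = -2 + (-2 + m)**2 (g(m, w) = -2 + (m - 2)**2 = -2 + (-2 + m)**2)
N = 157246 (N = -(-1)*314492/2 = -1/2*(-314492) = 157246)
N - g(403, -570) = 157246 - (-2 + (-2 + 403)**2) = 157246 - (-2 + 401**2) = 157246 - (-2 + 160801) = 157246 - 1*160799 = 157246 - 160799 = -3553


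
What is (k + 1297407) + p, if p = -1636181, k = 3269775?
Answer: 2931001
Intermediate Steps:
(k + 1297407) + p = (3269775 + 1297407) - 1636181 = 4567182 - 1636181 = 2931001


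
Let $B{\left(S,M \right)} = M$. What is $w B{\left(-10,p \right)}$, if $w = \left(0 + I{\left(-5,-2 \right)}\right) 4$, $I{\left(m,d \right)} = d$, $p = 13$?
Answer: $-104$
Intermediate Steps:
$w = -8$ ($w = \left(0 - 2\right) 4 = \left(-2\right) 4 = -8$)
$w B{\left(-10,p \right)} = \left(-8\right) 13 = -104$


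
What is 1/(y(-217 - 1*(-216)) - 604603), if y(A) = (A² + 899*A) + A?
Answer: -1/605502 ≈ -1.6515e-6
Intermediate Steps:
y(A) = A² + 900*A
1/(y(-217 - 1*(-216)) - 604603) = 1/((-217 - 1*(-216))*(900 + (-217 - 1*(-216))) - 604603) = 1/((-217 + 216)*(900 + (-217 + 216)) - 604603) = 1/(-(900 - 1) - 604603) = 1/(-1*899 - 604603) = 1/(-899 - 604603) = 1/(-605502) = -1/605502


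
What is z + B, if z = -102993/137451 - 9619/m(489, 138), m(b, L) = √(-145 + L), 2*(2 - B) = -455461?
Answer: 20867971243/91634 + 9619*I*√7/7 ≈ 2.2773e+5 + 3635.6*I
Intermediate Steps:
B = 455465/2 (B = 2 - ½*(-455461) = 2 + 455461/2 = 455465/2 ≈ 2.2773e+5)
z = -34331/45817 + 9619*I*√7/7 (z = -102993/137451 - 9619/√(-145 + 138) = -102993*1/137451 - 9619*(-I*√7/7) = -34331/45817 - 9619*(-I*√7/7) = -34331/45817 - (-9619)*I*√7/7 = -34331/45817 + 9619*I*√7/7 ≈ -0.74931 + 3635.6*I)
z + B = (-34331/45817 + 9619*I*√7/7) + 455465/2 = 20867971243/91634 + 9619*I*√7/7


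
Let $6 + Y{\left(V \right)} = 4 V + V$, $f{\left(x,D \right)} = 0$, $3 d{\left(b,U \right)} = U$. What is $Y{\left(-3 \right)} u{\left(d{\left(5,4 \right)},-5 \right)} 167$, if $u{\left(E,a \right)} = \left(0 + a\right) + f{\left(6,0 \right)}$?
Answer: $17535$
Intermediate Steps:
$d{\left(b,U \right)} = \frac{U}{3}$
$Y{\left(V \right)} = -6 + 5 V$ ($Y{\left(V \right)} = -6 + \left(4 V + V\right) = -6 + 5 V$)
$u{\left(E,a \right)} = a$ ($u{\left(E,a \right)} = \left(0 + a\right) + 0 = a + 0 = a$)
$Y{\left(-3 \right)} u{\left(d{\left(5,4 \right)},-5 \right)} 167 = \left(-6 + 5 \left(-3\right)\right) \left(-5\right) 167 = \left(-6 - 15\right) \left(-5\right) 167 = \left(-21\right) \left(-5\right) 167 = 105 \cdot 167 = 17535$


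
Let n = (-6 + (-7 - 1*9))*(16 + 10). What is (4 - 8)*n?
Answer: 2288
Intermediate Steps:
n = -572 (n = (-6 + (-7 - 9))*26 = (-6 - 16)*26 = -22*26 = -572)
(4 - 8)*n = (4 - 8)*(-572) = -4*(-572) = 2288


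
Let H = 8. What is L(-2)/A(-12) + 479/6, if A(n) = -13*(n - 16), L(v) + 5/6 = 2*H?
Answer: 639/8 ≈ 79.875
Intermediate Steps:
L(v) = 91/6 (L(v) = -⅚ + 2*8 = -⅚ + 16 = 91/6)
A(n) = 208 - 13*n (A(n) = -13*(-16 + n) = 208 - 13*n)
L(-2)/A(-12) + 479/6 = 91/(6*(208 - 13*(-12))) + 479/6 = 91/(6*(208 + 156)) + 479*(⅙) = (91/6)/364 + 479/6 = (91/6)*(1/364) + 479/6 = 1/24 + 479/6 = 639/8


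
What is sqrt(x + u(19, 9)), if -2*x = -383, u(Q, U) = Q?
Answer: sqrt(842)/2 ≈ 14.509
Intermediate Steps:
x = 383/2 (x = -1/2*(-383) = 383/2 ≈ 191.50)
sqrt(x + u(19, 9)) = sqrt(383/2 + 19) = sqrt(421/2) = sqrt(842)/2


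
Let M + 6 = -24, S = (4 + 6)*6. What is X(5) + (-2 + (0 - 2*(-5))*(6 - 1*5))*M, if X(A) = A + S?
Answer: -175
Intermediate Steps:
S = 60 (S = 10*6 = 60)
M = -30 (M = -6 - 24 = -30)
X(A) = 60 + A (X(A) = A + 60 = 60 + A)
X(5) + (-2 + (0 - 2*(-5))*(6 - 1*5))*M = (60 + 5) + (-2 + (0 - 2*(-5))*(6 - 1*5))*(-30) = 65 + (-2 + (0 + 10)*(6 - 5))*(-30) = 65 + (-2 + 10*1)*(-30) = 65 + (-2 + 10)*(-30) = 65 + 8*(-30) = 65 - 240 = -175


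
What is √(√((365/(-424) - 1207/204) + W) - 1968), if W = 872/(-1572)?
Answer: √(-379471720128 + 6943*I*√5655226246)/13886 ≈ 0.030519 + 44.362*I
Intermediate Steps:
W = -218/393 (W = 872*(-1/1572) = -218/393 ≈ -0.55471)
√(√((365/(-424) - 1207/204) + W) - 1968) = √(√((365/(-424) - 1207/204) - 218/393) - 1968) = √(√((365*(-1/424) - 1207*1/204) - 218/393) - 1968) = √(√((-365/424 - 71/12) - 218/393) - 1968) = √(√(-8621/1272 - 218/393) - 1968) = √(√(-407261/55544) - 1968) = √(I*√5655226246/27772 - 1968) = √(-1968 + I*√5655226246/27772)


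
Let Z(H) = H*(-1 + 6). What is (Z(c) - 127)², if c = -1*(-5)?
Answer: 10404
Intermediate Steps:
c = 5
Z(H) = 5*H (Z(H) = H*5 = 5*H)
(Z(c) - 127)² = (5*5 - 127)² = (25 - 127)² = (-102)² = 10404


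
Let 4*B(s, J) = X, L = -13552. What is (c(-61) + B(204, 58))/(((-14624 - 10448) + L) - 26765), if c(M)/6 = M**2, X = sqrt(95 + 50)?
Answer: -22326/65389 - sqrt(145)/261556 ≈ -0.34148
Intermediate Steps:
X = sqrt(145) ≈ 12.042
B(s, J) = sqrt(145)/4
c(M) = 6*M**2
(c(-61) + B(204, 58))/(((-14624 - 10448) + L) - 26765) = (6*(-61)**2 + sqrt(145)/4)/(((-14624 - 10448) - 13552) - 26765) = (6*3721 + sqrt(145)/4)/((-25072 - 13552) - 26765) = (22326 + sqrt(145)/4)/(-38624 - 26765) = (22326 + sqrt(145)/4)/(-65389) = (22326 + sqrt(145)/4)*(-1/65389) = -22326/65389 - sqrt(145)/261556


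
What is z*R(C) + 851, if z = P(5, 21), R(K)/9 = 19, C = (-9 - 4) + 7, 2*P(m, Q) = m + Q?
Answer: 3074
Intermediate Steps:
P(m, Q) = Q/2 + m/2 (P(m, Q) = (m + Q)/2 = (Q + m)/2 = Q/2 + m/2)
C = -6 (C = -13 + 7 = -6)
R(K) = 171 (R(K) = 9*19 = 171)
z = 13 (z = (½)*21 + (½)*5 = 21/2 + 5/2 = 13)
z*R(C) + 851 = 13*171 + 851 = 2223 + 851 = 3074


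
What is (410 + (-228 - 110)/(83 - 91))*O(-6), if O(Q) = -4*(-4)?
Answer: 7236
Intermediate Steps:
O(Q) = 16
(410 + (-228 - 110)/(83 - 91))*O(-6) = (410 + (-228 - 110)/(83 - 91))*16 = (410 - 338/(-8))*16 = (410 - 338*(-1/8))*16 = (410 + 169/4)*16 = (1809/4)*16 = 7236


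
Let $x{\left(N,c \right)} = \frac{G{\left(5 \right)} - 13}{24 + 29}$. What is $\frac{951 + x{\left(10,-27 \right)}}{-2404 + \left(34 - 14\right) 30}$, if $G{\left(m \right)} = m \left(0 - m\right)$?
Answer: $- \frac{50365}{95612} \approx -0.52676$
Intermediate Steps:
$G{\left(m \right)} = - m^{2}$ ($G{\left(m \right)} = m \left(- m\right) = - m^{2}$)
$x{\left(N,c \right)} = - \frac{38}{53}$ ($x{\left(N,c \right)} = \frac{- 5^{2} - 13}{24 + 29} = \frac{\left(-1\right) 25 - 13}{53} = \left(-25 - 13\right) \frac{1}{53} = \left(-38\right) \frac{1}{53} = - \frac{38}{53}$)
$\frac{951 + x{\left(10,-27 \right)}}{-2404 + \left(34 - 14\right) 30} = \frac{951 - \frac{38}{53}}{-2404 + \left(34 - 14\right) 30} = \frac{50365}{53 \left(-2404 + 20 \cdot 30\right)} = \frac{50365}{53 \left(-2404 + 600\right)} = \frac{50365}{53 \left(-1804\right)} = \frac{50365}{53} \left(- \frac{1}{1804}\right) = - \frac{50365}{95612}$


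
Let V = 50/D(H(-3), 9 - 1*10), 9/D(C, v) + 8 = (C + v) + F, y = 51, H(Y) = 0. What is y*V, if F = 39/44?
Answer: -50575/22 ≈ -2298.9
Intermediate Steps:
F = 39/44 (F = 39*(1/44) = 39/44 ≈ 0.88636)
D(C, v) = 9/(-313/44 + C + v) (D(C, v) = 9/(-8 + ((C + v) + 39/44)) = 9/(-8 + (39/44 + C + v)) = 9/(-313/44 + C + v))
V = -2975/66 (V = 50/((396/(-313 + 44*0 + 44*(9 - 1*10)))) = 50/((396/(-313 + 0 + 44*(9 - 10)))) = 50/((396/(-313 + 0 + 44*(-1)))) = 50/((396/(-313 + 0 - 44))) = 50/((396/(-357))) = 50/((396*(-1/357))) = 50/(-132/119) = 50*(-119/132) = -2975/66 ≈ -45.076)
y*V = 51*(-2975/66) = -50575/22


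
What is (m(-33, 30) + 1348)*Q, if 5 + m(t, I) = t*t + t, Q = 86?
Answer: 206314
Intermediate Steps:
m(t, I) = -5 + t + t² (m(t, I) = -5 + (t*t + t) = -5 + (t² + t) = -5 + (t + t²) = -5 + t + t²)
(m(-33, 30) + 1348)*Q = ((-5 - 33 + (-33)²) + 1348)*86 = ((-5 - 33 + 1089) + 1348)*86 = (1051 + 1348)*86 = 2399*86 = 206314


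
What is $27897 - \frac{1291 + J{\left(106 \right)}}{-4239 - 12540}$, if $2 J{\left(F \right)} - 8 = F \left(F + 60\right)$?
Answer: $\frac{468093856}{16779} \approx 27898.0$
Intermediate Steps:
$J{\left(F \right)} = 4 + \frac{F \left(60 + F\right)}{2}$ ($J{\left(F \right)} = 4 + \frac{F \left(F + 60\right)}{2} = 4 + \frac{F \left(60 + F\right)}{2}$)
$27897 - \frac{1291 + J{\left(106 \right)}}{-4239 - 12540} = 27897 - \frac{1291 + \left(4 + \frac{106^{2}}{2} + 30 \cdot 106\right)}{-4239 - 12540} = 27897 - \frac{1291 + \left(4 + \frac{1}{2} \cdot 11236 + 3180\right)}{-16779} = 27897 - \left(1291 + \left(4 + 5618 + 3180\right)\right) \left(- \frac{1}{16779}\right) = 27897 - \left(1291 + 8802\right) \left(- \frac{1}{16779}\right) = 27897 - 10093 \left(- \frac{1}{16779}\right) = 27897 - - \frac{10093}{16779} = 27897 + \frac{10093}{16779} = \frac{468093856}{16779}$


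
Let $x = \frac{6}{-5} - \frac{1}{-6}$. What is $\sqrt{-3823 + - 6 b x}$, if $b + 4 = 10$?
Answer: $\frac{i \sqrt{94645}}{5} \approx 61.529 i$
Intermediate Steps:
$b = 6$ ($b = -4 + 10 = 6$)
$x = - \frac{31}{30}$ ($x = 6 \left(- \frac{1}{5}\right) - - \frac{1}{6} = - \frac{6}{5} + \frac{1}{6} = - \frac{31}{30} \approx -1.0333$)
$\sqrt{-3823 + - 6 b x} = \sqrt{-3823 + \left(-6\right) 6 \left(- \frac{31}{30}\right)} = \sqrt{-3823 - - \frac{186}{5}} = \sqrt{-3823 + \frac{186}{5}} = \sqrt{- \frac{18929}{5}} = \frac{i \sqrt{94645}}{5}$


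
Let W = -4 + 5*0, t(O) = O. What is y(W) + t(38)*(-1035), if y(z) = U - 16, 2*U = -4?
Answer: -39348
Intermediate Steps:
U = -2 (U = (½)*(-4) = -2)
W = -4 (W = -4 + 0 = -4)
y(z) = -18 (y(z) = -2 - 16 = -18)
y(W) + t(38)*(-1035) = -18 + 38*(-1035) = -18 - 39330 = -39348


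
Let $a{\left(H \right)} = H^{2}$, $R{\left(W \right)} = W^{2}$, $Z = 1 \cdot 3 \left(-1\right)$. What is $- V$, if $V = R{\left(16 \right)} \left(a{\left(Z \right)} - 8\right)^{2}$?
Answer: $-256$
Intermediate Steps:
$Z = -3$ ($Z = 3 \left(-1\right) = -3$)
$V = 256$ ($V = 16^{2} \left(\left(-3\right)^{2} - 8\right)^{2} = 256 \left(9 - 8\right)^{2} = 256 \cdot 1^{2} = 256 \cdot 1 = 256$)
$- V = \left(-1\right) 256 = -256$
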